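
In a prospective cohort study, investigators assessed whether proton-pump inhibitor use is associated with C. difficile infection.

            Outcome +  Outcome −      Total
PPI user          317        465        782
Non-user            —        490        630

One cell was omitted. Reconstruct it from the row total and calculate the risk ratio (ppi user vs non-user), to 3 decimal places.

The missing cell is in the unexposed row: 630 − 490 = 140.
So a = 317, b = 465, c = 140, d = 490.
RR = [a/(a+b)] / [c/(c+d)] = (317/782) / (140/630) = 0.40537/0.22222 = 1.82417

1.824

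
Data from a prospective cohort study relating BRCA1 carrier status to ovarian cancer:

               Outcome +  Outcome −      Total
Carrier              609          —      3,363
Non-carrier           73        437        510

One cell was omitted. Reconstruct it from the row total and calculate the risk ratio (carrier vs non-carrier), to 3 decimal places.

The missing cell is in the exposed row: 3363 − 609 = 2754.
So a = 609, b = 2754, c = 73, d = 437.
RR = [a/(a+b)] / [c/(c+d)] = (609/3363) / (73/510) = 0.18109/0.14314 = 1.26514

1.265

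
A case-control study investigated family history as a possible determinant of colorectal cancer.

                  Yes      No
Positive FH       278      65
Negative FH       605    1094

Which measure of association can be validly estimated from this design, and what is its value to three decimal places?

Cells: a = 278, b = 65, c = 605, d = 1094.
This is a case-control study: participants were sampled on outcome status, so risks in the source population cannot be estimated directly — relative risk is not valid here. The odds ratio is the appropriate measure.
OR = (a·d)/(b·c) = (278 × 1094) / (65 × 605) = 304132 / 39325 = 7.73381

7.734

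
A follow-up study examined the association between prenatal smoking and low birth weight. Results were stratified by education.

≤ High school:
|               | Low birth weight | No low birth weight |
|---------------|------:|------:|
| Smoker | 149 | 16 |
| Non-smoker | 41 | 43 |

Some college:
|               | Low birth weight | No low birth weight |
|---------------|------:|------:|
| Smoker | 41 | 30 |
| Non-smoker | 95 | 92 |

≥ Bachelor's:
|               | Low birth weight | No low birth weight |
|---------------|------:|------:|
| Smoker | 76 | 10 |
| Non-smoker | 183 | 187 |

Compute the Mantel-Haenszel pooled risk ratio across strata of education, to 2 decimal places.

1.61

RR_MH = Σ(aᵢ·n₀ᵢ/nᵢ) / Σ(cᵢ·n₁ᵢ/nᵢ), with n₁ᵢ = aᵢ+bᵢ (exposed), n₀ᵢ = cᵢ+dᵢ (unexposed), nᵢ = n₁ᵢ+n₀ᵢ.
Stratum 1 (≤ High school): n₁ = 165, n₀ = 84, n = 249; a·n₀/n = 149·84/249 = 50.2651; c·n₁/n = 41·165/249 = 27.1687
Stratum 2 (Some college): n₁ = 71, n₀ = 187, n = 258; a·n₀/n = 41·187/258 = 29.7171; c·n₁/n = 95·71/258 = 26.1434
Stratum 3 (≥ Bachelor's): n₁ = 86, n₀ = 370, n = 456; a·n₀/n = 76·370/456 = 61.6667; c·n₁/n = 183·86/456 = 34.5132
RR_MH = (50.2651 + 29.7171 + 61.6667) / (27.1687 + 26.1434 + 34.5132) = 141.6488 / 87.8252 = 1.61285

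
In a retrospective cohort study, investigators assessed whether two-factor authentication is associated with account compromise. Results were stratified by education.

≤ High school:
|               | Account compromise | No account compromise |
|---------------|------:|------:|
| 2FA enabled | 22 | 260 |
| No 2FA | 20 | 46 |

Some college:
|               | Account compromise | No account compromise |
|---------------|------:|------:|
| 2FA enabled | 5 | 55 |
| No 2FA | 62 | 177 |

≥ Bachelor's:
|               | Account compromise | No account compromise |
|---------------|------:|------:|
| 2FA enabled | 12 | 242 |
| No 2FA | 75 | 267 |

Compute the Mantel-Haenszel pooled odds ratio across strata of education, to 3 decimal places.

OR_MH = Σ(aᵢdᵢ/nᵢ) / Σ(bᵢcᵢ/nᵢ), where nᵢ is the stratum total.
Stratum 1 (≤ High school): n = 348; a·d/n = 22·46/348 = 2.9080; b·c/n = 260·20/348 = 14.9425
Stratum 2 (Some college): n = 299; a·d/n = 5·177/299 = 2.9599; b·c/n = 55·62/299 = 11.4047
Stratum 3 (≥ Bachelor's): n = 596; a·d/n = 12·267/596 = 5.3758; b·c/n = 242·75/596 = 30.4530
OR_MH = (2.9080 + 2.9599 + 5.3758) / (14.9425 + 11.4047 + 30.4530) = 11.2438 / 56.8002 = 0.19795

0.198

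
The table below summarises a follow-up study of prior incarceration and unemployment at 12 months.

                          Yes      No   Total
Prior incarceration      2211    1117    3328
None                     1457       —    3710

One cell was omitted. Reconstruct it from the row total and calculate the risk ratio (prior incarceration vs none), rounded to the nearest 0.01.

1.69

The missing cell is in the unexposed row: 3710 − 1457 = 2253.
So a = 2211, b = 1117, c = 1457, d = 2253.
RR = [a/(a+b)] / [c/(c+d)] = (2211/3328) / (1457/3710) = 0.66436/0.39272 = 1.69169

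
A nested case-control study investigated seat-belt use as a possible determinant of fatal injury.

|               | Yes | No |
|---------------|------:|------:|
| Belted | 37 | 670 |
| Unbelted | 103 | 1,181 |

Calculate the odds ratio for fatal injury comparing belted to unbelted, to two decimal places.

0.63

Cells: a = 37, b = 670, c = 103, d = 1181.
OR = (a·d)/(b·c) = (37 × 1181) / (670 × 103) = 43697 / 69010 = 0.63320
Exposure is associated with lower odds of fatal injury (OR = 0.63 < 1).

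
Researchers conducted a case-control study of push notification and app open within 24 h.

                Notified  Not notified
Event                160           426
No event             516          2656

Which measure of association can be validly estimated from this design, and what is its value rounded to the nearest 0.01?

Reading the table with exposure as columns: a = 160 (Notified, case), b = 516 (Notified, non-case), c = 426 (Not notified, case), d = 2656.
This is a case-control study: participants were sampled on outcome status, so risks in the source population cannot be estimated directly — relative risk is not valid here. The odds ratio is the appropriate measure.
OR = (a·d)/(b·c) = (160 × 2656) / (516 × 426) = 424960 / 219816 = 1.93325

1.93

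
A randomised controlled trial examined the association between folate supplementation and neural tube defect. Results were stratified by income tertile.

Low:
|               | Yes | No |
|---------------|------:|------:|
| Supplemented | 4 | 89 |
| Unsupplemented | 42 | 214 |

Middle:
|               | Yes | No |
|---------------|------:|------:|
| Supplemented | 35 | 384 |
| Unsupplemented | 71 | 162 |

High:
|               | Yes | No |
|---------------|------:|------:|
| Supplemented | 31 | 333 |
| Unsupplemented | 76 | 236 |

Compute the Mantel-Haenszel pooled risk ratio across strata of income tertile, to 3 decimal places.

0.304

RR_MH = Σ(aᵢ·n₀ᵢ/nᵢ) / Σ(cᵢ·n₁ᵢ/nᵢ), with n₁ᵢ = aᵢ+bᵢ (exposed), n₀ᵢ = cᵢ+dᵢ (unexposed), nᵢ = n₁ᵢ+n₀ᵢ.
Stratum 1 (Low): n₁ = 93, n₀ = 256, n = 349; a·n₀/n = 4·256/349 = 2.9341; c·n₁/n = 42·93/349 = 11.1920
Stratum 2 (Middle): n₁ = 419, n₀ = 233, n = 652; a·n₀/n = 35·233/652 = 12.5077; c·n₁/n = 71·419/652 = 45.6273
Stratum 3 (High): n₁ = 364, n₀ = 312, n = 676; a·n₀/n = 31·312/676 = 14.3077; c·n₁/n = 76·364/676 = 40.9231
RR_MH = (2.9341 + 12.5077 + 14.3077) / (11.1920 + 45.6273 + 40.9231) = 29.7495 / 97.7424 = 0.30437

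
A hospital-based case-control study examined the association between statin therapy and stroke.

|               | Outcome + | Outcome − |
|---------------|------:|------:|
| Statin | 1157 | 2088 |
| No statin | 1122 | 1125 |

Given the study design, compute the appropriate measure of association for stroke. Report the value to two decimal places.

Cells: a = 1157, b = 2088, c = 1122, d = 1125.
This is a hospital-based case-control study: participants were sampled on outcome status, so risks in the source population cannot be estimated directly — relative risk is not valid here. The odds ratio is the appropriate measure.
OR = (a·d)/(b·c) = (1157 × 1125) / (2088 × 1122) = 1301625 / 2342736 = 0.55560

0.56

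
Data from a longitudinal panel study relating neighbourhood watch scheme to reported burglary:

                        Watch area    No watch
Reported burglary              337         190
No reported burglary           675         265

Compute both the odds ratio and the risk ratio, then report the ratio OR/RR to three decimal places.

0.873

Reading the table with exposure as columns: a = 337 (Watch area, case), b = 675 (Watch area, non-case), c = 190 (No watch, case), d = 265.
OR = (337·265)/(675·190) = 89305/128250 = 0.69634
Risk in exposed = 337/1012 = 0.33300; risk in unexposed = 190/455 = 0.41758; RR = 0.79746
OR/RR = 0.69634 / 0.79746 = 0.87319
The outcome is not rare, so the OR lies further from 1 than the RR.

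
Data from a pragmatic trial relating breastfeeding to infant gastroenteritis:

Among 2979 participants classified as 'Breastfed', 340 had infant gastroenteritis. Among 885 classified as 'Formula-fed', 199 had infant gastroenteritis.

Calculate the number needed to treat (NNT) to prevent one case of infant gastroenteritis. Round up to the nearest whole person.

10

Risk in treated group = 340/2979 = 0.11413; risk in control = 199/885 = 0.22486.
Absolute risk reduction = 0.22486 − 0.11413 = 0.11073
NNT = 1 / ARR = 1 / 0.11073 = 9.031 → round up → 10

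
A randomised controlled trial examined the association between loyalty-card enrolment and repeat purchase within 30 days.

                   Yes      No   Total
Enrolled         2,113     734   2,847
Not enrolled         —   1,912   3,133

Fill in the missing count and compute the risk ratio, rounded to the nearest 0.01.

The missing cell is in the unexposed row: 3133 − 1912 = 1221.
So a = 2113, b = 734, c = 1221, d = 1912.
RR = [a/(a+b)] / [c/(c+d)] = (2113/2847) / (1221/3133) = 0.74218/0.38972 = 1.90439

1.90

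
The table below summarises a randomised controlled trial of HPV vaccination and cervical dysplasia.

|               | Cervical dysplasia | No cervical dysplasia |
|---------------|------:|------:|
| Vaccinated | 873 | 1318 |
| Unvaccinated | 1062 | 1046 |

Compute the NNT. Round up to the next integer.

Risk in treated group = 873/2191 = 0.39845; risk in control = 1062/2108 = 0.50380.
Absolute risk reduction = 0.50380 − 0.39845 = 0.10535
NNT = 1 / ARR = 1 / 0.10535 = 9.492 → round up → 10

10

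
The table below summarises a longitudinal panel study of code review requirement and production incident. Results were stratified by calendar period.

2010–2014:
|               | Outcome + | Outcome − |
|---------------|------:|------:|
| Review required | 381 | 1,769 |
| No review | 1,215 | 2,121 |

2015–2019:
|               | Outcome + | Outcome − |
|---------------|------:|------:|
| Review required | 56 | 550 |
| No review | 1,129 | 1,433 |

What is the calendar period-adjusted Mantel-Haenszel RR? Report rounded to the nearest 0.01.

RR_MH = Σ(aᵢ·n₀ᵢ/nᵢ) / Σ(cᵢ·n₁ᵢ/nᵢ), with n₁ᵢ = aᵢ+bᵢ (exposed), n₀ᵢ = cᵢ+dᵢ (unexposed), nᵢ = n₁ᵢ+n₀ᵢ.
Stratum 1 (2010–2014): n₁ = 2150, n₀ = 3336, n = 5486; a·n₀/n = 381·3336/5486 = 231.6836; c·n₁/n = 1215·2150/5486 = 476.1666
Stratum 2 (2015–2019): n₁ = 606, n₀ = 2562, n = 3168; a·n₀/n = 56·2562/3168 = 45.2879; c·n₁/n = 1129·606/3168 = 215.9640
RR_MH = (231.6836 + 45.2879) / (476.1666 + 215.9640) = 276.9714 / 692.1306 = 0.40017

0.40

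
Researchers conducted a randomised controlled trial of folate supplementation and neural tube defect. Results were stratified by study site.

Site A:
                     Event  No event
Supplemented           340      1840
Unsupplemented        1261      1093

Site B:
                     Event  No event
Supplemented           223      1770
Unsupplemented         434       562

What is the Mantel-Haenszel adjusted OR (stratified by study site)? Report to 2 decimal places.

0.16

OR_MH = Σ(aᵢdᵢ/nᵢ) / Σ(bᵢcᵢ/nᵢ), where nᵢ is the stratum total.
Stratum 1 (Site A): n = 4534; a·d/n = 340·1093/4534 = 81.9629; b·c/n = 1840·1261/4534 = 511.7424
Stratum 2 (Site B): n = 2989; a·d/n = 223·562/2989 = 41.9291; b·c/n = 1770·434/2989 = 257.0023
OR_MH = (81.9629 + 41.9291) / (511.7424 + 257.0023) = 123.8920 / 768.7447 = 0.16116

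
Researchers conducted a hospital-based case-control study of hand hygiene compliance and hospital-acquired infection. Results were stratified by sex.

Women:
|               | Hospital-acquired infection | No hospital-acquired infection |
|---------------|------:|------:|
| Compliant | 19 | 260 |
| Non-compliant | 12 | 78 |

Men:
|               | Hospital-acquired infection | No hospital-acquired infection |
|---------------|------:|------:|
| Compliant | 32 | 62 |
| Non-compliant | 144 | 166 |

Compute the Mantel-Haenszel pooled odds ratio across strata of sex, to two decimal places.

0.56

OR_MH = Σ(aᵢdᵢ/nᵢ) / Σ(bᵢcᵢ/nᵢ), where nᵢ is the stratum total.
Stratum 1 (Women): n = 369; a·d/n = 19·78/369 = 4.0163; b·c/n = 260·12/369 = 8.4553
Stratum 2 (Men): n = 404; a·d/n = 32·166/404 = 13.1485; b·c/n = 62·144/404 = 22.0990
OR_MH = (4.0163 + 13.1485) / (8.4553 + 22.0990) = 17.1648 / 30.5543 = 0.56178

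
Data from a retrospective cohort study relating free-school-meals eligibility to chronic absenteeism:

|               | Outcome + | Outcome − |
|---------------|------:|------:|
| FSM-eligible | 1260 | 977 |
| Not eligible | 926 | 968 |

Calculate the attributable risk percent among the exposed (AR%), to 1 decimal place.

Cells: a = 1260, b = 977, c = 926, d = 968.
Risk in exposed = 1260/2237 = 0.56325; risk in unexposed = 926/1894 = 0.48891.
RR = 0.56325/0.48891 = 1.15206
AR% = (RR − 1)/RR × 100 = (1.15206 − 1)/1.15206 × 100 = 13.1987%

13.2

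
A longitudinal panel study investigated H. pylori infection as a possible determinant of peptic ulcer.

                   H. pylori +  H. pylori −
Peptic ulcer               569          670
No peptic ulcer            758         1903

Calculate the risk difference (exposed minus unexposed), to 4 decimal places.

0.1684

Reading the table with exposure as columns: a = 569 (H. pylori +, case), b = 758 (H. pylori +, non-case), c = 670 (H. pylori −, case), d = 1903.
Risk in exposed = 569/1327 = 0.428787; risk in unexposed = 670/2573 = 0.260396.
Risk difference = 0.428787 − 0.260396 = 0.168390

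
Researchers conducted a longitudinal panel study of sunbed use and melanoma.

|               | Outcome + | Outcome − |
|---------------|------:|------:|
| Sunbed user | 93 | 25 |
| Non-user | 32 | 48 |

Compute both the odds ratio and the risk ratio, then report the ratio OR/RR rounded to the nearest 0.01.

Cells: a = 93, b = 25, c = 32, d = 48.
OR = (93·48)/(25·32) = 4464/800 = 5.58000
Risk in exposed = 93/118 = 0.78814; risk in unexposed = 32/80 = 0.40000; RR = 1.97034
OR/RR = 5.58000 / 1.97034 = 2.83200
The outcome is not rare, so the OR lies further from 1 than the RR.

2.83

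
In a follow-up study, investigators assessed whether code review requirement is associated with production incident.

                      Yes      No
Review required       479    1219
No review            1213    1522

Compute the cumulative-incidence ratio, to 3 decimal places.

Cells: a = 479, b = 1219, c = 1213, d = 1522.
Risk in exposed = 479/1698 = 0.28210; risk in unexposed = 1213/2735 = 0.44351.
RR = 0.28210 / 0.44351 = 0.63605
The risk is 36% lower among the exposed than among the unexposed.

0.636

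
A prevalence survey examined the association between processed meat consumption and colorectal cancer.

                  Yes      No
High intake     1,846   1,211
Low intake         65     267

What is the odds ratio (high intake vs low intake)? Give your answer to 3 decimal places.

6.262

Cells: a = 1846, b = 1211, c = 65, d = 267.
OR = (a·d)/(b·c) = (1846 × 267) / (1211 × 65) = 492882 / 78715 = 6.26160
The odds of colorectal cancer are about 6.26 times as high in the high intake group.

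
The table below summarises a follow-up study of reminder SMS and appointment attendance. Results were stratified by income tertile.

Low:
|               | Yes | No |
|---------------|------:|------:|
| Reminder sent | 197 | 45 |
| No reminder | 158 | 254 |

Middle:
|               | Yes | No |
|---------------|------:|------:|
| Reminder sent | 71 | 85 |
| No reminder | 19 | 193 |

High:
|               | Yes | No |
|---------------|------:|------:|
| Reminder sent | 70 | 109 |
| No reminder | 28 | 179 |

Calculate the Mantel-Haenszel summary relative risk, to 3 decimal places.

RR_MH = Σ(aᵢ·n₀ᵢ/nᵢ) / Σ(cᵢ·n₁ᵢ/nᵢ), with n₁ᵢ = aᵢ+bᵢ (exposed), n₀ᵢ = cᵢ+dᵢ (unexposed), nᵢ = n₁ᵢ+n₀ᵢ.
Stratum 1 (Low): n₁ = 242, n₀ = 412, n = 654; a·n₀/n = 197·412/654 = 124.1040; c·n₁/n = 158·242/654 = 58.4648
Stratum 2 (Middle): n₁ = 156, n₀ = 212, n = 368; a·n₀/n = 71·212/368 = 40.9022; c·n₁/n = 19·156/368 = 8.0543
Stratum 3 (High): n₁ = 179, n₀ = 207, n = 386; a·n₀/n = 70·207/386 = 37.5389; c·n₁/n = 28·179/386 = 12.9845
RR_MH = (124.1040 + 40.9022 + 37.5389) / (58.4648 + 8.0543 + 12.9845) = 202.5450 / 79.5036 = 2.54762

2.548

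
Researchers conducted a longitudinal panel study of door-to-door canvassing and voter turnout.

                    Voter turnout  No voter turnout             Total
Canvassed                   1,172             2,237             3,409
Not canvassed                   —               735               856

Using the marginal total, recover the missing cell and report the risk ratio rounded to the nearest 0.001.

2.432

The missing cell is in the unexposed row: 856 − 735 = 121.
So a = 1172, b = 2237, c = 121, d = 735.
RR = [a/(a+b)] / [c/(c+d)] = (1172/3409) / (121/856) = 0.34380/0.14136 = 2.43214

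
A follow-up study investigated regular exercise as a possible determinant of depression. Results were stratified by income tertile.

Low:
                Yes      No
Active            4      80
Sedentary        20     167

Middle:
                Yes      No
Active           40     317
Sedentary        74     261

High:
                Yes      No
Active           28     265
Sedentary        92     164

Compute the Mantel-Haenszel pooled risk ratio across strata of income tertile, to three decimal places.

0.376

RR_MH = Σ(aᵢ·n₀ᵢ/nᵢ) / Σ(cᵢ·n₁ᵢ/nᵢ), with n₁ᵢ = aᵢ+bᵢ (exposed), n₀ᵢ = cᵢ+dᵢ (unexposed), nᵢ = n₁ᵢ+n₀ᵢ.
Stratum 1 (Low): n₁ = 84, n₀ = 187, n = 271; a·n₀/n = 4·187/271 = 2.7601; c·n₁/n = 20·84/271 = 6.1993
Stratum 2 (Middle): n₁ = 357, n₀ = 335, n = 692; a·n₀/n = 40·335/692 = 19.3642; c·n₁/n = 74·357/692 = 38.1763
Stratum 3 (High): n₁ = 293, n₀ = 256, n = 549; a·n₀/n = 28·256/549 = 13.0565; c·n₁/n = 92·293/549 = 49.1002
RR_MH = (2.7601 + 19.3642 + 13.0565) / (6.1993 + 38.1763 + 49.1002) = 35.1808 / 93.4757 = 0.37636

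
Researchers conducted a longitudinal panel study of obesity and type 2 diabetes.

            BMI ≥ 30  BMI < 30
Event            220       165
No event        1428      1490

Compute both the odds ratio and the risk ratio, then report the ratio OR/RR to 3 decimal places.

1.039

Reading the table with exposure as columns: a = 220 (BMI ≥ 30, case), b = 1428 (BMI ≥ 30, non-case), c = 165 (BMI < 30, case), d = 1490.
OR = (220·1490)/(1428·165) = 327800/235620 = 1.39122
Risk in exposed = 220/1648 = 0.13350; risk in unexposed = 165/1655 = 0.09970; RR = 1.33900
OR/RR = 1.39122 / 1.33900 = 1.03900
The outcome is not rare, so the OR lies further from 1 than the RR.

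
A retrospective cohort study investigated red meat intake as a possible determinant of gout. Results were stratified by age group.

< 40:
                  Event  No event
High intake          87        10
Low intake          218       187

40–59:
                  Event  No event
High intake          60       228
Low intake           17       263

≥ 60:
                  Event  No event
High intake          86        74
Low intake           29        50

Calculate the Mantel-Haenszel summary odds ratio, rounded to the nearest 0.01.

OR_MH = Σ(aᵢdᵢ/nᵢ) / Σ(bᵢcᵢ/nᵢ), where nᵢ is the stratum total.
Stratum 1 (< 40): n = 502; a·d/n = 87·187/502 = 32.4084; b·c/n = 10·218/502 = 4.3426
Stratum 2 (40–59): n = 568; a·d/n = 60·263/568 = 27.7817; b·c/n = 228·17/568 = 6.8239
Stratum 3 (≥ 60): n = 239; a·d/n = 86·50/239 = 17.9916; b·c/n = 74·29/239 = 8.9791
OR_MH = (32.4084 + 27.7817 + 17.9916) / (4.3426 + 6.8239 + 8.9791) = 78.1817 / 20.1457 = 3.88082

3.88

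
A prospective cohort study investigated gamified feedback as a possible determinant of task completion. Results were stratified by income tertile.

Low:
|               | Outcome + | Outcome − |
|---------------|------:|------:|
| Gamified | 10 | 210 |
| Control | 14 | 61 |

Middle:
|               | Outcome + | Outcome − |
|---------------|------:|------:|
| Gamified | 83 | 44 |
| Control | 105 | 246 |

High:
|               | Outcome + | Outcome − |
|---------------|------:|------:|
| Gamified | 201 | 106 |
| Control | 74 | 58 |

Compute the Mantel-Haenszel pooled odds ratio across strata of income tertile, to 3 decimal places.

1.902

OR_MH = Σ(aᵢdᵢ/nᵢ) / Σ(bᵢcᵢ/nᵢ), where nᵢ is the stratum total.
Stratum 1 (Low): n = 295; a·d/n = 10·61/295 = 2.0678; b·c/n = 210·14/295 = 9.9661
Stratum 2 (Middle): n = 478; a·d/n = 83·246/478 = 42.7155; b·c/n = 44·105/478 = 9.6653
Stratum 3 (High): n = 439; a·d/n = 201·58/439 = 26.5558; b·c/n = 106·74/439 = 17.8679
OR_MH = (2.0678 + 42.7155 + 26.5558) / (9.9661 + 9.6653 + 17.8679) = 71.3391 / 37.4993 = 1.90241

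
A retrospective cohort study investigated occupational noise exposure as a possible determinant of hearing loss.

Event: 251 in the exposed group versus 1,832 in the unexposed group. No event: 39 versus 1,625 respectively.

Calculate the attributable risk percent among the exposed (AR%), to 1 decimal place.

38.8

From the description: a = 251, b = 39, c = 1832, d = 1625.
Risk in exposed = 251/290 = 0.86552; risk in unexposed = 1832/3457 = 0.52994.
RR = 0.86552/0.52994 = 1.63324
AR% = (RR − 1)/RR × 100 = (1.63324 − 1)/1.63324 × 100 = 38.7720%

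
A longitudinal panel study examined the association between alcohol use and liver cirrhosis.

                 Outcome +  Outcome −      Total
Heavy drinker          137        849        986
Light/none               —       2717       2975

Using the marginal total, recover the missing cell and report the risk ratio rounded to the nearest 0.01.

The missing cell is in the unexposed row: 2975 − 2717 = 258.
So a = 137, b = 849, c = 258, d = 2717.
RR = [a/(a+b)] / [c/(c+d)] = (137/986) / (258/2975) = 0.13895/0.08672 = 1.60218

1.60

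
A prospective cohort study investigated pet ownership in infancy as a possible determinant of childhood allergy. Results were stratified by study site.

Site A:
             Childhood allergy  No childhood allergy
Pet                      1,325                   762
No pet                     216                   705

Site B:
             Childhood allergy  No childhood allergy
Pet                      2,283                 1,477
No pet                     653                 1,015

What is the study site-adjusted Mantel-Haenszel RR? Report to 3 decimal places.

RR_MH = Σ(aᵢ·n₀ᵢ/nᵢ) / Σ(cᵢ·n₁ᵢ/nᵢ), with n₁ᵢ = aᵢ+bᵢ (exposed), n₀ᵢ = cᵢ+dᵢ (unexposed), nᵢ = n₁ᵢ+n₀ᵢ.
Stratum 1 (Site A): n₁ = 2087, n₀ = 921, n = 3008; a·n₀/n = 1325·921/3008 = 405.6932; c·n₁/n = 216·2087/3008 = 149.8644
Stratum 2 (Site B): n₁ = 3760, n₀ = 1668, n = 5428; a·n₀/n = 2283·1668/5428 = 701.5556; c·n₁/n = 653·3760/5428 = 452.3360
RR_MH = (405.6932 + 701.5556) / (149.8644 + 452.3360) = 1107.2488 / 602.2004 = 1.83867

1.839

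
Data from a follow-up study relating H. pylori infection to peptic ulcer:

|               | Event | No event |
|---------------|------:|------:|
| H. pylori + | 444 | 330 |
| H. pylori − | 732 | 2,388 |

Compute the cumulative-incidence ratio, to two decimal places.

2.45

Cells: a = 444, b = 330, c = 732, d = 2388.
Risk in exposed = 444/774 = 0.57364; risk in unexposed = 732/3120 = 0.23462.
RR = 0.57364 / 0.23462 = 2.44504
The risk among the exposed is 2.45 times that among the unexposed.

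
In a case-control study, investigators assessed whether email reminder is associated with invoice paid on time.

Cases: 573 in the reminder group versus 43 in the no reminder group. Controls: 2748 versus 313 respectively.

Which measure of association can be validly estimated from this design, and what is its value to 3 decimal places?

1.518

From the description: a = 573, b = 2748, c = 43, d = 313.
This is a case-control study: participants were sampled on outcome status, so risks in the source population cannot be estimated directly — relative risk is not valid here. The odds ratio is the appropriate measure.
OR = (a·d)/(b·c) = (573 × 313) / (2748 × 43) = 179349 / 118164 = 1.51780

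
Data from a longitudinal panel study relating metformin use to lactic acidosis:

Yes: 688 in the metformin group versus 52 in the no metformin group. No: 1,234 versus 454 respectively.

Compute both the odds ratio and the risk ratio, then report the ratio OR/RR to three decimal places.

From the description: a = 688, b = 1234, c = 52, d = 454.
OR = (688·454)/(1234·52) = 312352/64168 = 4.86772
Risk in exposed = 688/1922 = 0.35796; risk in unexposed = 52/506 = 0.10277; RR = 3.48323
OR/RR = 4.86772 / 3.48323 = 1.39747
The outcome is not rare, so the OR lies further from 1 than the RR.

1.397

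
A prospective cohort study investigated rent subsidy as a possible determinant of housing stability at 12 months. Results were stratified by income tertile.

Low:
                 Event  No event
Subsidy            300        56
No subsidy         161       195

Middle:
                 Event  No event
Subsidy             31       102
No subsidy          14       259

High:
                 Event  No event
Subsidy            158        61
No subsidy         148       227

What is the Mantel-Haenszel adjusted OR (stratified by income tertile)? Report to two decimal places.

OR_MH = Σ(aᵢdᵢ/nᵢ) / Σ(bᵢcᵢ/nᵢ), where nᵢ is the stratum total.
Stratum 1 (Low): n = 712; a·d/n = 300·195/712 = 82.1629; b·c/n = 56·161/712 = 12.6629
Stratum 2 (Middle): n = 406; a·d/n = 31·259/406 = 19.7759; b·c/n = 102·14/406 = 3.5172
Stratum 3 (High): n = 594; a·d/n = 158·227/594 = 60.3805; b·c/n = 61·148/594 = 15.1987
OR_MH = (82.1629 + 19.7759 + 60.3805) / (12.6629 + 3.5172 + 15.1987) = 162.3193 / 31.3788 = 5.17289

5.17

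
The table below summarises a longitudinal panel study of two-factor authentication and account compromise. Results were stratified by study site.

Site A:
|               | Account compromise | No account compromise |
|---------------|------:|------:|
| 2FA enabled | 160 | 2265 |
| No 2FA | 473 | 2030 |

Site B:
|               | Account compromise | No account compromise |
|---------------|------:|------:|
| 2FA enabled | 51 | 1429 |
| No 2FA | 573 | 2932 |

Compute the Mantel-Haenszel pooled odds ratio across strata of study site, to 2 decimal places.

0.25

OR_MH = Σ(aᵢdᵢ/nᵢ) / Σ(bᵢcᵢ/nᵢ), where nᵢ is the stratum total.
Stratum 1 (Site A): n = 4928; a·d/n = 160·2030/4928 = 65.9091; b·c/n = 2265·473/4928 = 217.3996
Stratum 2 (Site B): n = 4985; a·d/n = 51·2932/4985 = 29.9964; b·c/n = 1429·573/4985 = 164.2562
OR_MH = (65.9091 + 29.9964) / (217.3996 + 164.2562) = 95.9055 / 381.6557 = 0.25129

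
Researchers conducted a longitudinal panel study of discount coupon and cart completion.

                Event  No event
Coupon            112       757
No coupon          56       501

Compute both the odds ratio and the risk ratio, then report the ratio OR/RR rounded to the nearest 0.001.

Cells: a = 112, b = 757, c = 56, d = 501.
OR = (112·501)/(757·56) = 56112/42392 = 1.32365
Risk in exposed = 112/869 = 0.12888; risk in unexposed = 56/557 = 0.10054; RR = 1.28193
OR/RR = 1.32365 / 1.28193 = 1.03254
The outcome is not rare, so the OR lies further from 1 than the RR.

1.033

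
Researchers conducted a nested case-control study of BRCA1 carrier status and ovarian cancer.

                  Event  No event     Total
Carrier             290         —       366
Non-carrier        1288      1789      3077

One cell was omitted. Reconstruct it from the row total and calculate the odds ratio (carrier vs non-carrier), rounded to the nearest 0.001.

The missing cell is in the exposed row: 366 − 290 = 76.
So a = 290, b = 76, c = 1288, d = 1789.
OR = (a·d)/(b·c) = (290 × 1789) / (76 × 1288) = 518810 / 97888 = 5.30004

5.300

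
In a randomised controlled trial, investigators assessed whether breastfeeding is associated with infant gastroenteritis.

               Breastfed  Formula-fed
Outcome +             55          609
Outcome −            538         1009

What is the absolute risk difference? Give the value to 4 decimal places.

-0.2836

Reading the table with exposure as columns: a = 55 (Breastfed, case), b = 538 (Breastfed, non-case), c = 609 (Formula-fed, case), d = 1009.
Risk in exposed = 55/593 = 0.092749; risk in unexposed = 609/1618 = 0.376391.
Risk difference = 0.092749 − 0.376391 = -0.283642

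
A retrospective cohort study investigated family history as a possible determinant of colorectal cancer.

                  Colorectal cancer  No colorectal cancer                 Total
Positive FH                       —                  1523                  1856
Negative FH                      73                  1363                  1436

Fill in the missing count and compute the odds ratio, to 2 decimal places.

The missing cell is in the exposed row: 1856 − 1523 = 333.
So a = 333, b = 1523, c = 73, d = 1363.
OR = (a·d)/(b·c) = (333 × 1363) / (1523 × 73) = 453879 / 111179 = 4.08242

4.08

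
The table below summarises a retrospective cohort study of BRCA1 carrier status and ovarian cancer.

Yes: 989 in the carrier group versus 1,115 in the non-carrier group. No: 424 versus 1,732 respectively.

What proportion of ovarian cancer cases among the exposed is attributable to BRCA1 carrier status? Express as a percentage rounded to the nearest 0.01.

44.05

From the description: a = 989, b = 424, c = 1115, d = 1732.
Risk in exposed = 989/1413 = 0.69993; risk in unexposed = 1115/2847 = 0.39164.
RR = 0.69993/0.39164 = 1.78717
AR% = (RR − 1)/RR × 100 = (1.78717 − 1)/1.78717 × 100 = 44.0457%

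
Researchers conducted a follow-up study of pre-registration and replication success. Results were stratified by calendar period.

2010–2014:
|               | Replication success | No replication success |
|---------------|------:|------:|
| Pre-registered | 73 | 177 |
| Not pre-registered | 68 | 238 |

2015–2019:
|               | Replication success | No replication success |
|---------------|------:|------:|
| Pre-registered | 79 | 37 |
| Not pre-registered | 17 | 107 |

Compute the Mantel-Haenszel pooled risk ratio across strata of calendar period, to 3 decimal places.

2.088

RR_MH = Σ(aᵢ·n₀ᵢ/nᵢ) / Σ(cᵢ·n₁ᵢ/nᵢ), with n₁ᵢ = aᵢ+bᵢ (exposed), n₀ᵢ = cᵢ+dᵢ (unexposed), nᵢ = n₁ᵢ+n₀ᵢ.
Stratum 1 (2010–2014): n₁ = 250, n₀ = 306, n = 556; a·n₀/n = 73·306/556 = 40.1763; c·n₁/n = 68·250/556 = 30.5755
Stratum 2 (2015–2019): n₁ = 116, n₀ = 124, n = 240; a·n₀/n = 79·124/240 = 40.8167; c·n₁/n = 17·116/240 = 8.2167
RR_MH = (40.1763 + 40.8167) / (30.5755 + 8.2167) = 80.9929 / 38.7922 = 2.08787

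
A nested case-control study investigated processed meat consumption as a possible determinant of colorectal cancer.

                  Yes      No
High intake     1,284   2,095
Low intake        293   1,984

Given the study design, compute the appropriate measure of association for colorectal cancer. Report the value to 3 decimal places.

Cells: a = 1284, b = 2095, c = 293, d = 1984.
This is a nested case-control study: participants were sampled on outcome status, so risks in the source population cannot be estimated directly — relative risk is not valid here. The odds ratio is the appropriate measure.
OR = (a·d)/(b·c) = (1284 × 1984) / (2095 × 293) = 2547456 / 613835 = 4.15007

4.150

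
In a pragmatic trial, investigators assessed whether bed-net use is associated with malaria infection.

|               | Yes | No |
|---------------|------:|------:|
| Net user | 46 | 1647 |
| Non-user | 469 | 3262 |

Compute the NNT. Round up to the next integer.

Risk in treated group = 46/1693 = 0.02717; risk in control = 469/3731 = 0.12570.
Absolute risk reduction = 0.12570 − 0.02717 = 0.09853
NNT = 1 / ARR = 1 / 0.09853 = 10.149 → round up → 11

11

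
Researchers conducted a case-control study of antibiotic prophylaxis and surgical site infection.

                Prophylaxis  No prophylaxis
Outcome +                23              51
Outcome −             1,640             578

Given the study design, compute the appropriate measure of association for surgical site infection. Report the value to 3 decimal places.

0.159

Reading the table with exposure as columns: a = 23 (Prophylaxis, case), b = 1640 (Prophylaxis, non-case), c = 51 (No prophylaxis, case), d = 578.
This is a case-control study: participants were sampled on outcome status, so risks in the source population cannot be estimated directly — relative risk is not valid here. The odds ratio is the appropriate measure.
OR = (a·d)/(b·c) = (23 × 578) / (1640 × 51) = 13294 / 83640 = 0.15894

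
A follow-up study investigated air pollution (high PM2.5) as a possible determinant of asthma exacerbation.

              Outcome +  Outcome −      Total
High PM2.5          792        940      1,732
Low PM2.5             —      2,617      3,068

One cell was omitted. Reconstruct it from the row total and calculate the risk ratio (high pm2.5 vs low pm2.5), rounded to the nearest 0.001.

The missing cell is in the unexposed row: 3068 − 2617 = 451.
So a = 792, b = 940, c = 451, d = 2617.
RR = [a/(a+b)] / [c/(c+d)] = (792/1732) / (451/3068) = 0.45727/0.14700 = 3.11069

3.111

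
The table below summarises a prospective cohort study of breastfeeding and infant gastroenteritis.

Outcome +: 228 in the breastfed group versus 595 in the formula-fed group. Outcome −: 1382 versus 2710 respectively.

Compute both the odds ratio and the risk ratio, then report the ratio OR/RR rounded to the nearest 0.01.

From the description: a = 228, b = 1382, c = 595, d = 2710.
OR = (228·2710)/(1382·595) = 617880/822290 = 0.75141
Risk in exposed = 228/1610 = 0.14161; risk in unexposed = 595/3305 = 0.18003; RR = 0.78662
OR/RR = 0.75141 / 0.78662 = 0.95525
The outcome is not rare, so the OR lies further from 1 than the RR.

0.96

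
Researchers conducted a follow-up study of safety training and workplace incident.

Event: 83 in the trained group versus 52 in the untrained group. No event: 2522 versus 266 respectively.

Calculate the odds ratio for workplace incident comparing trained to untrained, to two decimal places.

0.17

From the description: a = 83, b = 2522, c = 52, d = 266.
OR = (a·d)/(b·c) = (83 × 266) / (2522 × 52) = 22078 / 131144 = 0.16835
Exposure is associated with lower odds of workplace incident (OR = 0.17 < 1).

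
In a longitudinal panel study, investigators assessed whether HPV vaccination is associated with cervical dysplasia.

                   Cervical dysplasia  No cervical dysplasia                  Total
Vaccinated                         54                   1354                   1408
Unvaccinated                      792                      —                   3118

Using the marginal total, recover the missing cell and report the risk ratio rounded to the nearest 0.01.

The missing cell is in the unexposed row: 3118 − 792 = 2326.
So a = 54, b = 1354, c = 792, d = 2326.
RR = [a/(a+b)] / [c/(c+d)] = (54/1408) / (792/3118) = 0.03835/0.25401 = 0.15099

0.15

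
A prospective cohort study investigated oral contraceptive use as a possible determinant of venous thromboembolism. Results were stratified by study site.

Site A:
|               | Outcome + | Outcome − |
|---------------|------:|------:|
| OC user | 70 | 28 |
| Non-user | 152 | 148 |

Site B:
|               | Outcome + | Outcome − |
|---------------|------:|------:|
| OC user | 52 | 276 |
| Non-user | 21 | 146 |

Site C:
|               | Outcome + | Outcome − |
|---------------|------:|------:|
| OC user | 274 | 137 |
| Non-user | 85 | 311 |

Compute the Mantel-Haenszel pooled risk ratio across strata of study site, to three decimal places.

2.164

RR_MH = Σ(aᵢ·n₀ᵢ/nᵢ) / Σ(cᵢ·n₁ᵢ/nᵢ), with n₁ᵢ = aᵢ+bᵢ (exposed), n₀ᵢ = cᵢ+dᵢ (unexposed), nᵢ = n₁ᵢ+n₀ᵢ.
Stratum 1 (Site A): n₁ = 98, n₀ = 300, n = 398; a·n₀/n = 70·300/398 = 52.7638; c·n₁/n = 152·98/398 = 37.4271
Stratum 2 (Site B): n₁ = 328, n₀ = 167, n = 495; a·n₀/n = 52·167/495 = 17.5434; c·n₁/n = 21·328/495 = 13.9152
Stratum 3 (Site C): n₁ = 411, n₀ = 396, n = 807; a·n₀/n = 274·396/807 = 134.4535; c·n₁/n = 85·411/807 = 43.2900
RR_MH = (52.7638 + 17.5434 + 134.4535) / (37.4271 + 13.9152 + 43.2900) = 204.7608 / 94.6323 = 2.16375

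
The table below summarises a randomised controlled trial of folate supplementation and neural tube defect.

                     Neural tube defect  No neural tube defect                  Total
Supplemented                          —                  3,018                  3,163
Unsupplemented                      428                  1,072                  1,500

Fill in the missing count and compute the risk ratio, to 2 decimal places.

0.16

The missing cell is in the exposed row: 3163 − 3018 = 145.
So a = 145, b = 3018, c = 428, d = 1072.
RR = [a/(a+b)] / [c/(c+d)] = (145/3163) / (428/1500) = 0.04584/0.28533 = 0.16066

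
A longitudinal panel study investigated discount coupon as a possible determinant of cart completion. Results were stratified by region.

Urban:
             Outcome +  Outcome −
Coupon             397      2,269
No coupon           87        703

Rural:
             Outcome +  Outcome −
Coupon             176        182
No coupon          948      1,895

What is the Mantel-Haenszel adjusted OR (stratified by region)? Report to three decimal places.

OR_MH = Σ(aᵢdᵢ/nᵢ) / Σ(bᵢcᵢ/nᵢ), where nᵢ is the stratum total.
Stratum 1 (Urban): n = 3456; a·d/n = 397·703/3456 = 80.7555; b·c/n = 2269·87/3456 = 57.1189
Stratum 2 (Rural): n = 3201; a·d/n = 176·1895/3201 = 104.1924; b·c/n = 182·948/3201 = 53.9007
OR_MH = (80.7555 + 104.1924) / (57.1189 + 53.9007) = 184.9479 / 111.0196 = 1.66590

1.666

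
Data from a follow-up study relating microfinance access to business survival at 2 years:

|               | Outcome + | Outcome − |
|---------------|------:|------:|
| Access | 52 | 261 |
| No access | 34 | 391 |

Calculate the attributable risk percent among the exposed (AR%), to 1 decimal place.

51.8

Cells: a = 52, b = 261, c = 34, d = 391.
Risk in exposed = 52/313 = 0.16613; risk in unexposed = 34/425 = 0.08000.
RR = 0.16613/0.08000 = 2.07668
AR% = (RR − 1)/RR × 100 = (2.07668 − 1)/2.07668 × 100 = 51.8462%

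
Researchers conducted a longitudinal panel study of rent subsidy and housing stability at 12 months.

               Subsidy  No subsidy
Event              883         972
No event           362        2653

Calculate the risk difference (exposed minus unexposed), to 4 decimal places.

0.4411

Reading the table with exposure as columns: a = 883 (Subsidy, case), b = 362 (Subsidy, non-case), c = 972 (No subsidy, case), d = 2653.
Risk in exposed = 883/1245 = 0.709237; risk in unexposed = 972/3625 = 0.268138.
Risk difference = 0.709237 − 0.268138 = 0.441099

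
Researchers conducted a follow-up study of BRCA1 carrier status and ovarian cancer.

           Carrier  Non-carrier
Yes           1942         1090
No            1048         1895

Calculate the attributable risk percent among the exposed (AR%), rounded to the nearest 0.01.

Reading the table with exposure as columns: a = 1942 (Carrier, case), b = 1048 (Carrier, non-case), c = 1090 (Non-carrier, case), d = 1895.
Risk in exposed = 1942/2990 = 0.64950; risk in unexposed = 1090/2985 = 0.36516.
RR = 0.64950/0.36516 = 1.77867
AR% = (RR − 1)/RR × 100 = (1.77867 − 1)/1.77867 × 100 = 43.7783%

43.78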